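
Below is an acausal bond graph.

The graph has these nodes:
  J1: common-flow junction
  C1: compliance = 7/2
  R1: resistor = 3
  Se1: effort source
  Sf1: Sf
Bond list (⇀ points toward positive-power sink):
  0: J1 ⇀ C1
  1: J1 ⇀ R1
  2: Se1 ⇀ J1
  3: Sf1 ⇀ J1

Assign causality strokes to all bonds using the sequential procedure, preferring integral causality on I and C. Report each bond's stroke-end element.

b0 →J1
b1 →J1
b2 →J1
b3 →Sf1

β2 →J1  (Se1: effort source, stroke at far end)
β3 →Sf1  (Sf1 (Sf) sets flow on bond)
β0 →J1  (J1: bond 3 brought flow, rest push out)
β1 →J1  (J1 flow already set via bond 3)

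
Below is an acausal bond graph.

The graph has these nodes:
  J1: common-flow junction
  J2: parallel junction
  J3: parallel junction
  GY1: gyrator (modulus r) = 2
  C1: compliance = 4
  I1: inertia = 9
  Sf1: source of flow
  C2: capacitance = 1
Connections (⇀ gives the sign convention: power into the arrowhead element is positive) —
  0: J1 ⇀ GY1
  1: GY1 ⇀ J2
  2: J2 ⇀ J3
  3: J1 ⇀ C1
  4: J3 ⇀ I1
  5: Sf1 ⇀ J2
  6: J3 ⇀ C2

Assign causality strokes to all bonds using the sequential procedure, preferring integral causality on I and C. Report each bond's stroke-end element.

b0 stroke at GY1
b1 stroke at GY1
b2 stroke at J2
b3 stroke at J1
b4 stroke at I1
b5 stroke at Sf1
b6 stroke at J3

bond 5 →Sf1  (Sf1 (Sf) sets flow on bond)
bond 3 →J1  (prefer integral on C1)
bond 0 →GY1  (closing 1-jn rule on J1)
bond 1 →GY1  (through GY1, causality inverts; strokes same side of GY1)
bond 2 →J2  (J2 needs exactly one e-in)
bond 4 →I1  (prefer integral on I1)
bond 6 →J3  (J3 needs exactly one e-in)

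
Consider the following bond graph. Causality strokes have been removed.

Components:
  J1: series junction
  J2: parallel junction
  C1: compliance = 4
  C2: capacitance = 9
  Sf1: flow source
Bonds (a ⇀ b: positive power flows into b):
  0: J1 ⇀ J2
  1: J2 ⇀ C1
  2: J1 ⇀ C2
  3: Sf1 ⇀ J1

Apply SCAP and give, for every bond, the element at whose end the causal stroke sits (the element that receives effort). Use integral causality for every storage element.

#3 stroke at Sf1  (source Sf1 imposes f)
#0 stroke at J1  (1-jn J1 has f-setter on 3)
#2 stroke at J1  (common-f at J1 fixed by 3)
#1 stroke at J2  (only one effort-in slot at J2)

β0 stroke at J1
β1 stroke at J2
β2 stroke at J1
β3 stroke at Sf1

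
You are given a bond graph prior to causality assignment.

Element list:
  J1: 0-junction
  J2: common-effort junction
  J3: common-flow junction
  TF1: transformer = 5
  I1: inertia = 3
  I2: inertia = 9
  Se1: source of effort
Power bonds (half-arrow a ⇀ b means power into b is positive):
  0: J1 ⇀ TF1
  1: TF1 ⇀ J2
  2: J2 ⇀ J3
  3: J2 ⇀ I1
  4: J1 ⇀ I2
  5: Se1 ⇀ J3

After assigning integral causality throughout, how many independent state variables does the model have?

2  (I1, I2 all integral)

#5 →J3  (Se1: effort source, stroke at far end)
#2 →J2  (only one flow-in slot at J3)
#1 →TF1  (0-jn J2 has e-setter on 2)
#3 →I1  (J2 effort already set via bond 2)
#0 →J1  (through TF1, causality passes straight; one stroke at TF1)
#4 →I2  (J1: bond 0 brought effort, rest push out)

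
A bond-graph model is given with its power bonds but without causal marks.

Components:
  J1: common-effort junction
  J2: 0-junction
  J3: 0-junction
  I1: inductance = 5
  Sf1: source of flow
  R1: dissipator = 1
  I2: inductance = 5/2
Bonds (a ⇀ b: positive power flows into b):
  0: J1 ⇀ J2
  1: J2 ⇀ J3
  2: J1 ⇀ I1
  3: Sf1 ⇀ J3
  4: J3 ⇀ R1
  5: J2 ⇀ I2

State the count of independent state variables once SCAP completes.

#3 stroke at Sf1  (Sf1 fixes flow; stroke at Sf1)
#2 stroke at I1  (I1 integral (f out))
#0 stroke at J1  (only one effort-in slot at J1)
#5 stroke at I2  (I2 integral (f out))
#1 stroke at J2  (J2 needs exactly one e-in)
#4 stroke at J3  (closing 0-jn rule on J3)

2  (I1, I2 all integral)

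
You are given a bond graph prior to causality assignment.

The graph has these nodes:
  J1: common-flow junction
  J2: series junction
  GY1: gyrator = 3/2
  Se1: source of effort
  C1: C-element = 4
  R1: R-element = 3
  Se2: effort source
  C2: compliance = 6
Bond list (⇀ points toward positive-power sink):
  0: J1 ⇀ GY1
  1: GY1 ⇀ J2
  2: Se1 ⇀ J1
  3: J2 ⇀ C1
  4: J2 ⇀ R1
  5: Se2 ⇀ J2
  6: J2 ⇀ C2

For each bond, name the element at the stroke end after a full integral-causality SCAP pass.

bond 2 stroke→J1  (source Se1 imposes e)
bond 5 stroke→J2  (source Se2 imposes e)
bond 0 stroke→GY1  (closing 1-jn rule on J1)
bond 1 stroke→GY1  (through GY1, causality inverts; strokes same side of GY1)
bond 3 stroke→J2  (1-jn J2 has f-setter on 1)
bond 4 stroke→J2  (common-f at J2 fixed by 1)
bond 6 stroke→J2  (J2: bond 1 brought flow, rest push out)

bond 0 |GY1
bond 1 |GY1
bond 2 |J1
bond 3 |J2
bond 4 |J2
bond 5 |J2
bond 6 |J2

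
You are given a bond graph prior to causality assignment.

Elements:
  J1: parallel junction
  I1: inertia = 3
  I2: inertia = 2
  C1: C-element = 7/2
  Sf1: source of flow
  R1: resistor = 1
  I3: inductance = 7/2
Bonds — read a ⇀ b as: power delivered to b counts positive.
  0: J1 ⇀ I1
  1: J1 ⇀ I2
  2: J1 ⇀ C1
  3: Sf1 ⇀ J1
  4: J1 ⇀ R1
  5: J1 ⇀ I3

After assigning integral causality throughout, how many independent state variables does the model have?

4  (C1, I1, I2, I3 all integral)

b3 stroke→Sf1  (Sf1 (Sf) sets flow on bond)
b0 stroke→I1  (I1 integral (f out))
b1 stroke→I2  (I2 outputs flow p/I2)
b2 stroke→J1  (C1: C, integral causality)
b4 stroke→R1  (J1 effort already set via bond 2)
b5 stroke→I3  (common-e at J1 fixed by 2)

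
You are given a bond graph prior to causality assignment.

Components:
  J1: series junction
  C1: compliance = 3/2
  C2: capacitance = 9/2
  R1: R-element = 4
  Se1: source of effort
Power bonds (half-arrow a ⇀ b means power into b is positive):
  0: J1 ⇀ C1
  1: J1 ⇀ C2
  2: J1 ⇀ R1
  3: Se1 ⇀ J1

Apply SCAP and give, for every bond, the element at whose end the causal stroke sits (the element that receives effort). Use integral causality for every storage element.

bond 3 |J1  (Se1: effort source, stroke at far end)
bond 0 |J1  (C1 integral (e out))
bond 1 |J1  (C2 outputs effort q/C2)
bond 2 |R1  (J1: last free bond brings flow in)

β0 stroke at J1
β1 stroke at J1
β2 stroke at R1
β3 stroke at J1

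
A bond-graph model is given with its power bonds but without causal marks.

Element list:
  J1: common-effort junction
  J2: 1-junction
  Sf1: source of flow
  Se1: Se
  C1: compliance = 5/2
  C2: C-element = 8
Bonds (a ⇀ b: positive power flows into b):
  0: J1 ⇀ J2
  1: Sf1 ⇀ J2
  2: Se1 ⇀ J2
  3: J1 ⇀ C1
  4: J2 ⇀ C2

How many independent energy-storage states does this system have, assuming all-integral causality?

2  (C1, C2 all integral)

β1 stroke at Sf1  (source Sf1 imposes f)
β2 stroke at J2  (Se1 fixes effort; stroke away)
β0 stroke at J2  (common-f at J2 fixed by 1)
β4 stroke at J2  (J2 flow already set via bond 1)
β3 stroke at J1  (J1 needs exactly one e-in)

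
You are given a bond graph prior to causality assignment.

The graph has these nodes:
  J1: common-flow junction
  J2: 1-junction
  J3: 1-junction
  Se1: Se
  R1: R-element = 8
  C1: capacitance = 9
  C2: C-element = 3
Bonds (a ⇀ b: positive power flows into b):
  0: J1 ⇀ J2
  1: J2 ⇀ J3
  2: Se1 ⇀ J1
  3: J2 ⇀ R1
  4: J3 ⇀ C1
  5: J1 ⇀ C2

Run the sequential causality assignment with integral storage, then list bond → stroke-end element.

β2 stroke at J1  (Se1 (Se) sets effort on bond)
β4 stroke at J3  (C1 outputs effort q/C1)
β1 stroke at J2  (J3: last free bond brings flow in)
β5 stroke at J1  (C2 outputs effort q/C2)
β0 stroke at J2  (J1: last free bond brings flow in)
β3 stroke at R1  (only one flow-in slot at J2)

#0 →J2
#1 →J2
#2 →J1
#3 →R1
#4 →J3
#5 →J1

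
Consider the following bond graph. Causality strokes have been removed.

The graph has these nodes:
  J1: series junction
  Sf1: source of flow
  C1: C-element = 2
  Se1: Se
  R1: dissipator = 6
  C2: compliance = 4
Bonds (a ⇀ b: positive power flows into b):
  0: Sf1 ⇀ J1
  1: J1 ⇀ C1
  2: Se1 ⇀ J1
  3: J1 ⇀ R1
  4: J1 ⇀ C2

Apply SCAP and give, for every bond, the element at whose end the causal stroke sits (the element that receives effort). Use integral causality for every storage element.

β0 stroke→Sf1  (Sf1: flow source, stroke at near end)
β2 stroke→J1  (Se1: effort source, stroke at far end)
β1 stroke→J1  (common-f at J1 fixed by 0)
β3 stroke→J1  (1-jn J1 has f-setter on 0)
β4 stroke→J1  (common-f at J1 fixed by 0)

bond 0 |Sf1
bond 1 |J1
bond 2 |J1
bond 3 |J1
bond 4 |J1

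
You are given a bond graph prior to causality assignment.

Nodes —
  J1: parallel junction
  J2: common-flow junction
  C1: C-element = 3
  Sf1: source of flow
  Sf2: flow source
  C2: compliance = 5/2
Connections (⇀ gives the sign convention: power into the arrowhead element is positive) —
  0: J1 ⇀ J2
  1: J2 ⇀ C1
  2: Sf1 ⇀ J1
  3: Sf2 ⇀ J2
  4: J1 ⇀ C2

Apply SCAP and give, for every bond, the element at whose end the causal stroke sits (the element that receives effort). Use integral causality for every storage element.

β0 stroke→J2
β1 stroke→J2
β2 stroke→Sf1
β3 stroke→Sf2
β4 stroke→J1

bond 2 →Sf1  (Sf1: flow source, stroke at near end)
bond 3 →Sf2  (Sf2 fixes flow; stroke at Sf2)
bond 0 →J2  (common-f at J2 fixed by 3)
bond 1 →J2  (common-f at J2 fixed by 3)
bond 4 →J1  (J1 needs exactly one e-in)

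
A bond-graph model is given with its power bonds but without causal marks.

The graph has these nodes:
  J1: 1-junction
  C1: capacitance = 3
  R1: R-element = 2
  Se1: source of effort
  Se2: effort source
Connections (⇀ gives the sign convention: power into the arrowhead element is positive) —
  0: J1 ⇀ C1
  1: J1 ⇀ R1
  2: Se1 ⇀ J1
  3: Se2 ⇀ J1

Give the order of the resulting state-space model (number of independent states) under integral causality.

1  (C1 all integral)

bond 2 |J1  (Se1 fixes effort; stroke away)
bond 3 |J1  (source Se2 imposes e)
bond 0 |J1  (C1: C, integral causality)
bond 1 |R1  (J1: last free bond brings flow in)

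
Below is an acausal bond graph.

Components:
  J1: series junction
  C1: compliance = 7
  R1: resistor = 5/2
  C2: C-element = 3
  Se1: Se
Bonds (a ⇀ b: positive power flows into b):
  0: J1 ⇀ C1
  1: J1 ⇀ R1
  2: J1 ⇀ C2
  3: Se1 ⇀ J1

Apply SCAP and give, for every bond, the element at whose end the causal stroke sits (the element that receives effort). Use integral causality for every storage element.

bond 0 →J1
bond 1 →R1
bond 2 →J1
bond 3 →J1

#3 stroke at J1  (Se1 (Se) sets effort on bond)
#0 stroke at J1  (C1 outputs effort q/C1)
#2 stroke at J1  (C2 outputs effort q/C2)
#1 stroke at R1  (J1: last free bond brings flow in)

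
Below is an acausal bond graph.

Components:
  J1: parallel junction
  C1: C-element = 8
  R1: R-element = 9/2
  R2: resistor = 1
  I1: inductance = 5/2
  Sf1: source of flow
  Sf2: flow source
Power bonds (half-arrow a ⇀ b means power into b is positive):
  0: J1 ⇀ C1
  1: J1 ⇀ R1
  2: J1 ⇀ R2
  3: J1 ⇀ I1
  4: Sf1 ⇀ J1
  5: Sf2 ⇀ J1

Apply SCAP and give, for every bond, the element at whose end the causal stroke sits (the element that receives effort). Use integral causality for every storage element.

#0 |J1
#1 |R1
#2 |R2
#3 |I1
#4 |Sf1
#5 |Sf2

bond 4 |Sf1  (Sf1: flow source, stroke at near end)
bond 5 |Sf2  (Sf2 (Sf) sets flow on bond)
bond 0 |J1  (C1: C, integral causality)
bond 1 |R1  (J1: bond 0 brought effort, rest push out)
bond 2 |R2  (J1 effort already set via bond 0)
bond 3 |I1  (J1: bond 0 brought effort, rest push out)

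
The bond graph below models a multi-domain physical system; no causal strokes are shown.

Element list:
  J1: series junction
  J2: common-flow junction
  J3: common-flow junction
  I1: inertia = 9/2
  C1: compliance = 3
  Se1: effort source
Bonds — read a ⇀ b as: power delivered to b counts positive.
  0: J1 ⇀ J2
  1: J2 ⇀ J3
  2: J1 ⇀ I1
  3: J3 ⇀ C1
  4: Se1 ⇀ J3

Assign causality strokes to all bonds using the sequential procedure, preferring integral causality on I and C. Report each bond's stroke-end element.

β0 →J1
β1 →J2
β2 →I1
β3 →J3
β4 →J3

bond 4 stroke→J3  (Se1 (Se) sets effort on bond)
bond 2 stroke→I1  (I1 outputs flow p/I1)
bond 0 stroke→J1  (J1: bond 2 brought flow, rest push out)
bond 1 stroke→J2  (J2: bond 0 brought flow, rest push out)
bond 3 stroke→J3  (J3: bond 1 brought flow, rest push out)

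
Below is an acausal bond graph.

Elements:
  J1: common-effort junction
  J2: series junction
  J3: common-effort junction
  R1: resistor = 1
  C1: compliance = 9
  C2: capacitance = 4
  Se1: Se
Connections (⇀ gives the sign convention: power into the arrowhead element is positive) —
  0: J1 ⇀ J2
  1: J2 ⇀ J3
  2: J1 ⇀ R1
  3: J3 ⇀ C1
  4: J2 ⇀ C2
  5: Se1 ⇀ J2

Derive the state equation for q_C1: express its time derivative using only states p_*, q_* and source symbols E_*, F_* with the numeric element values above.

b5 stroke→J2  (source Se1 imposes e)
b3 stroke→J3  (C1: C, integral causality)
b1 stroke→J2  (J3: bond 3 brought effort, rest push out)
b4 stroke→J2  (C2: C, integral causality)
b0 stroke→J1  (closing 1-jn rule on J2)
b2 stroke→R1  (common-e at J1 fixed by 0)

dq_C1/dt = E_Se1 - q_C1/9 - q_C2/4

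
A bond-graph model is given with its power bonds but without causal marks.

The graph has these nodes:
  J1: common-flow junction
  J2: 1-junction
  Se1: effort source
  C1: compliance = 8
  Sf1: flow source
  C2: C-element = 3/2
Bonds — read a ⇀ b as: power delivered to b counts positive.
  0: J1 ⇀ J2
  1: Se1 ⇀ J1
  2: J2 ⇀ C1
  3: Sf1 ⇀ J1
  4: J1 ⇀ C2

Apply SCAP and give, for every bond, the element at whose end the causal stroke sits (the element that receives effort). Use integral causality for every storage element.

#0 |J1
#1 |J1
#2 |J2
#3 |Sf1
#4 |J1

b1 stroke→J1  (Se1 fixes effort; stroke away)
b3 stroke→Sf1  (Sf1 fixes flow; stroke at Sf1)
b0 stroke→J1  (J1 flow already set via bond 3)
b4 stroke→J1  (1-jn J1 has f-setter on 3)
b2 stroke→J2  (common-f at J2 fixed by 0)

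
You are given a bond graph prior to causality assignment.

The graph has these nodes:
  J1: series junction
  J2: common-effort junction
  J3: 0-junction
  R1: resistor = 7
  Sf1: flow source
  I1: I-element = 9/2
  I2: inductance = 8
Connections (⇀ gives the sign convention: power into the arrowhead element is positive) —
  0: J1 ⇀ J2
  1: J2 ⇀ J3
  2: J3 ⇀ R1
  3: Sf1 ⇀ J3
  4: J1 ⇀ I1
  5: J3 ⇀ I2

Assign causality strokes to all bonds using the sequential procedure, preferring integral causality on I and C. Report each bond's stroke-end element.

b0 stroke at J1
b1 stroke at J2
b2 stroke at J3
b3 stroke at Sf1
b4 stroke at I1
b5 stroke at I2

#3 stroke→Sf1  (Sf1 fixes flow; stroke at Sf1)
#4 stroke→I1  (I1: I, integral causality)
#0 stroke→J1  (common-f at J1 fixed by 4)
#1 stroke→J2  (J2: last free bond brings effort in)
#5 stroke→I2  (I2 integral (f out))
#2 stroke→J3  (only one effort-in slot at J3)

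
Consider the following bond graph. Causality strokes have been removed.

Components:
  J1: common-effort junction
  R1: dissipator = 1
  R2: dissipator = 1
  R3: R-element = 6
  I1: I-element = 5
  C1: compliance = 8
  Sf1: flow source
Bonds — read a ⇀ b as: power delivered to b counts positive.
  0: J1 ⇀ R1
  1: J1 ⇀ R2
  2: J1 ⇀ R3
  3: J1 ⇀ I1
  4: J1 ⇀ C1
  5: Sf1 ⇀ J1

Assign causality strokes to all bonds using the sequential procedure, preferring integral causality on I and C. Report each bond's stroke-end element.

bond 5 |Sf1  (source Sf1 imposes f)
bond 3 |I1  (I1 integral (f out))
bond 4 |J1  (prefer integral on C1)
bond 0 |R1  (common-e at J1 fixed by 4)
bond 1 |R2  (common-e at J1 fixed by 4)
bond 2 |R3  (J1: bond 4 brought effort, rest push out)

β0 stroke at R1
β1 stroke at R2
β2 stroke at R3
β3 stroke at I1
β4 stroke at J1
β5 stroke at Sf1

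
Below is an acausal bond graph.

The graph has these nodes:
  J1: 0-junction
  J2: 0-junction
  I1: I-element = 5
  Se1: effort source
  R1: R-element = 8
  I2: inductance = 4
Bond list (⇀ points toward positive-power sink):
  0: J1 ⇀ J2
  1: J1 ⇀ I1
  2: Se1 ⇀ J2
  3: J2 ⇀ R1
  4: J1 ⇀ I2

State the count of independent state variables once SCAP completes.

#2 |J2  (Se1: effort source, stroke at far end)
#0 |J1  (J2 effort already set via bond 2)
#3 |R1  (0-jn J2 has e-setter on 2)
#1 |I1  (common-e at J1 fixed by 0)
#4 |I2  (common-e at J1 fixed by 0)

2  (I1, I2 all integral)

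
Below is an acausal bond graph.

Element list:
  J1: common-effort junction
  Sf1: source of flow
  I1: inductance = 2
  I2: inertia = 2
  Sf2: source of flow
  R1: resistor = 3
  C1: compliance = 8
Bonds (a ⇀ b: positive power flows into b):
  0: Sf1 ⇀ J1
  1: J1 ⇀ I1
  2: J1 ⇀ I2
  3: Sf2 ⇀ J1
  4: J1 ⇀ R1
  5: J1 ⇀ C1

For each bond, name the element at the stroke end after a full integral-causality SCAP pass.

bond 0 →Sf1
bond 1 →I1
bond 2 →I2
bond 3 →Sf2
bond 4 →R1
bond 5 →J1

β0 stroke→Sf1  (Sf1 fixes flow; stroke at Sf1)
β3 stroke→Sf2  (Sf2: flow source, stroke at near end)
β1 stroke→I1  (I1 outputs flow p/I1)
β2 stroke→I2  (I2 outputs flow p/I2)
β5 stroke→J1  (prefer integral on C1)
β4 stroke→R1  (J1 effort already set via bond 5)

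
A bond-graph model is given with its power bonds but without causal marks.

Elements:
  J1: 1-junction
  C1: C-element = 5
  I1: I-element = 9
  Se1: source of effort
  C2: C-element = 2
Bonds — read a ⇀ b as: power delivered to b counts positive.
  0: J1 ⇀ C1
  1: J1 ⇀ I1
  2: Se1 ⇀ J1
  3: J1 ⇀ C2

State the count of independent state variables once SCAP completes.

bond 2 stroke at J1  (Se1 (Se) sets effort on bond)
bond 0 stroke at J1  (prefer integral on C1)
bond 1 stroke at I1  (I1 outputs flow p/I1)
bond 3 stroke at J1  (1-jn J1 has f-setter on 1)

3  (C1, C2, I1 all integral)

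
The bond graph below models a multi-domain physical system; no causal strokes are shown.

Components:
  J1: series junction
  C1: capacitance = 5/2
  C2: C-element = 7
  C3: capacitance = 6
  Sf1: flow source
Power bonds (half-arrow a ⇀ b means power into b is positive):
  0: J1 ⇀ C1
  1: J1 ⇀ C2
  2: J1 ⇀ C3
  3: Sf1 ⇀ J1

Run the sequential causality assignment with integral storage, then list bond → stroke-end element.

#3 →Sf1  (source Sf1 imposes f)
#0 →J1  (J1: bond 3 brought flow, rest push out)
#1 →J1  (1-jn J1 has f-setter on 3)
#2 →J1  (J1: bond 3 brought flow, rest push out)

#0 stroke→J1
#1 stroke→J1
#2 stroke→J1
#3 stroke→Sf1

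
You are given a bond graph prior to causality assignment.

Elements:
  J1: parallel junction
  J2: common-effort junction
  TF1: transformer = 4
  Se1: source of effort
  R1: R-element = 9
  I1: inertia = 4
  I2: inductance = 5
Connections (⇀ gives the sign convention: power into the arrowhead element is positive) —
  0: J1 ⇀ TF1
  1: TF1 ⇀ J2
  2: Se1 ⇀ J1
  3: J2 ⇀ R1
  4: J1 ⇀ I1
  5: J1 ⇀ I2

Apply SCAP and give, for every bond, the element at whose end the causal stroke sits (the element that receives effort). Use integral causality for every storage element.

β2 →J1  (Se1 (Se) sets effort on bond)
β0 →TF1  (J1: bond 2 brought effort, rest push out)
β4 →I1  (J1 effort already set via bond 2)
β5 →I2  (0-jn J1 has e-setter on 2)
β1 →J2  (TF1 one-in-one-out from 0)
β3 →R1  (0-jn J2 has e-setter on 1)

b0 stroke→TF1
b1 stroke→J2
b2 stroke→J1
b3 stroke→R1
b4 stroke→I1
b5 stroke→I2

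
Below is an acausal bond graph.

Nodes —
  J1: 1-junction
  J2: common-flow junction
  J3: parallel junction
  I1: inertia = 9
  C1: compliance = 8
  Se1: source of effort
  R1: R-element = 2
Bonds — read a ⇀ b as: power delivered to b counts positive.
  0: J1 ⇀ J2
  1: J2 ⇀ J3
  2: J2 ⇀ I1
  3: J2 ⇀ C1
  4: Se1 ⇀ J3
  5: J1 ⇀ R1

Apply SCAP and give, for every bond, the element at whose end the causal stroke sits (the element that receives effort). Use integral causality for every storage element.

#0 |J2
#1 |J2
#2 |I1
#3 |J2
#4 |J3
#5 |J1

b4 |J3  (Se1: effort source, stroke at far end)
b1 |J2  (J3 effort already set via bond 4)
b2 |I1  (I1 outputs flow p/I1)
b0 |J2  (common-f at J2 fixed by 2)
b3 |J2  (1-jn J2 has f-setter on 2)
b5 |J1  (J1: bond 0 brought flow, rest push out)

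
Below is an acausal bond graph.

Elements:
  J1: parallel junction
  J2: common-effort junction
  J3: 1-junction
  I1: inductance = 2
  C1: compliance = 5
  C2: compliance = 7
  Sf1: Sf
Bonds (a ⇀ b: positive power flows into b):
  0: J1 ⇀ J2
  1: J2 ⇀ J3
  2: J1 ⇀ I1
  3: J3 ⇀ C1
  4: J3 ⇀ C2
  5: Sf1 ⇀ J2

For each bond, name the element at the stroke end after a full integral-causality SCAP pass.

bond 0 stroke at J1
bond 1 stroke at J2
bond 2 stroke at I1
bond 3 stroke at J3
bond 4 stroke at J3
bond 5 stroke at Sf1

bond 5 |Sf1  (Sf1: flow source, stroke at near end)
bond 2 |I1  (prefer integral on I1)
bond 0 |J1  (J1 needs exactly one e-in)
bond 1 |J2  (J2 needs exactly one e-in)
bond 3 |J3  (J3: bond 1 brought flow, rest push out)
bond 4 |J3  (1-jn J3 has f-setter on 1)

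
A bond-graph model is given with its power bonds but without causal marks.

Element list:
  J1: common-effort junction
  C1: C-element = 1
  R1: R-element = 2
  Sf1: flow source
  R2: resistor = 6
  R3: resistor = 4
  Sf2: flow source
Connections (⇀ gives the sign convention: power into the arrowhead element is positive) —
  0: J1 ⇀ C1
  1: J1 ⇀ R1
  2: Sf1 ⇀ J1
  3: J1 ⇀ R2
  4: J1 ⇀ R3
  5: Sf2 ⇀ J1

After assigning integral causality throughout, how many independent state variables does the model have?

bond 2 →Sf1  (Sf1 (Sf) sets flow on bond)
bond 5 →Sf2  (Sf2 fixes flow; stroke at Sf2)
bond 0 →J1  (C1: C, integral causality)
bond 1 →R1  (common-e at J1 fixed by 0)
bond 3 →R2  (J1: bond 0 brought effort, rest push out)
bond 4 →R3  (0-jn J1 has e-setter on 0)

1  (C1 all integral)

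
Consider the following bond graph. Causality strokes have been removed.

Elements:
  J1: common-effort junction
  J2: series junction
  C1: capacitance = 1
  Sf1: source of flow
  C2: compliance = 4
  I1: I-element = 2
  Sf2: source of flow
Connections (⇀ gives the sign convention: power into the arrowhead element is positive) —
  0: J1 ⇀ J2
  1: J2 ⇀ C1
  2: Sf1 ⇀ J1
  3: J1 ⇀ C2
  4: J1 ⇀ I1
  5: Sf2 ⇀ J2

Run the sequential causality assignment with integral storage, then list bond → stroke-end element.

bond 2 |Sf1  (Sf1 (Sf) sets flow on bond)
bond 5 |Sf2  (Sf2 fixes flow; stroke at Sf2)
bond 0 |J2  (J2: bond 5 brought flow, rest push out)
bond 1 |J2  (common-f at J2 fixed by 5)
bond 3 |J1  (prefer integral on C2)
bond 4 |I1  (common-e at J1 fixed by 3)

bond 0 stroke at J2
bond 1 stroke at J2
bond 2 stroke at Sf1
bond 3 stroke at J1
bond 4 stroke at I1
bond 5 stroke at Sf2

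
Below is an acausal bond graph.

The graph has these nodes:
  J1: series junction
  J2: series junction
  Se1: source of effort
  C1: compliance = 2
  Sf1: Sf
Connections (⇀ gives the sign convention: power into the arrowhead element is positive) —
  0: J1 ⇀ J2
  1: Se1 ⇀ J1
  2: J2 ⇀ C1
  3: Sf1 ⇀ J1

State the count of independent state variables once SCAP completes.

β1 |J1  (Se1: effort source, stroke at far end)
β3 |Sf1  (source Sf1 imposes f)
β0 |J1  (J1: bond 3 brought flow, rest push out)
β2 |J2  (1-jn J2 has f-setter on 0)

1  (C1 all integral)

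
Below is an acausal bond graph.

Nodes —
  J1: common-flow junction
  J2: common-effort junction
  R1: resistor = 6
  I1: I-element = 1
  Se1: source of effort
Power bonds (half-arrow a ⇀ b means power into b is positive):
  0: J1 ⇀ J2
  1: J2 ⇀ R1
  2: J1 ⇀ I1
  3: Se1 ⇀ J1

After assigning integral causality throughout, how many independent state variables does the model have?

1  (I1 all integral)

#3 →J1  (Se1 (Se) sets effort on bond)
#2 →I1  (prefer integral on I1)
#0 →J1  (1-jn J1 has f-setter on 2)
#1 →J2  (J2: last free bond brings effort in)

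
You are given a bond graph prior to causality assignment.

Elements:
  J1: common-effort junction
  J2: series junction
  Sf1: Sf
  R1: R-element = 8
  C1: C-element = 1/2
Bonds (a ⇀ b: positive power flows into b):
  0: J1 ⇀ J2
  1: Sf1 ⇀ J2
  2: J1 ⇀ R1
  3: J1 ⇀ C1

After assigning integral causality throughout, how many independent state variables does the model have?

bond 1 stroke→Sf1  (Sf1: flow source, stroke at near end)
bond 0 stroke→J2  (J2 flow already set via bond 1)
bond 3 stroke→J1  (C1 outputs effort q/C1)
bond 2 stroke→R1  (J1: bond 3 brought effort, rest push out)

1  (C1 all integral)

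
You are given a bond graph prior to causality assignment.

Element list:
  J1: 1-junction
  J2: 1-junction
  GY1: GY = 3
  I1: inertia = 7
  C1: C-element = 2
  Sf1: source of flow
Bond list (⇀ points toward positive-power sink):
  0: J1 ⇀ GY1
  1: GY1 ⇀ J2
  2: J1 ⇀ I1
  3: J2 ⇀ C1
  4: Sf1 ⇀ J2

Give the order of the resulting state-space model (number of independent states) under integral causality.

β4 →Sf1  (Sf1: flow source, stroke at near end)
β1 →J2  (common-f at J2 fixed by 4)
β3 →J2  (J2: bond 4 brought flow, rest push out)
β0 →J1  (through GY1, causality inverts; strokes same side of GY1)
β2 →I1  (J1: last free bond brings flow in)

2  (C1, I1 all integral)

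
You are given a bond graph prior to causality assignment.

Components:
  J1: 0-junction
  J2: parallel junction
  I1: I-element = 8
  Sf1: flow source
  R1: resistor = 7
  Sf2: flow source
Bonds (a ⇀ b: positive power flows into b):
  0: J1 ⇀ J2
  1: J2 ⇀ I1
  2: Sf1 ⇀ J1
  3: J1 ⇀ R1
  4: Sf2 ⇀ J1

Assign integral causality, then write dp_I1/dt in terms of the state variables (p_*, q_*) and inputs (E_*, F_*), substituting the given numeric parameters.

b2 →Sf1  (source Sf1 imposes f)
b4 →Sf2  (Sf2 fixes flow; stroke at Sf2)
b1 →I1  (prefer integral on I1)
b0 →J2  (J2 needs exactly one e-in)
b3 →J1  (closing 0-jn rule on J1)

dp_I1/dt = 7*F_Sf1 + 7*F_Sf2 - 7*p_I1/8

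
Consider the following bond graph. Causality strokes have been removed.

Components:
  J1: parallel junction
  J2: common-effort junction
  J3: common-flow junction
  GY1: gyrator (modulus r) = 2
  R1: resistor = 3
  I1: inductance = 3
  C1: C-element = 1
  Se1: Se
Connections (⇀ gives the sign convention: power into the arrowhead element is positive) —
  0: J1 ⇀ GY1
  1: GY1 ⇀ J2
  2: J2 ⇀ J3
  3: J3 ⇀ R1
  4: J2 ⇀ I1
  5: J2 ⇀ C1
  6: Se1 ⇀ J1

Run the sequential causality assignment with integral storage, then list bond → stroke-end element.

b6 →J1  (Se1 (Se) sets effort on bond)
b0 →GY1  (J1 effort already set via bond 6)
b1 →GY1  (GY1 both-in/both-out from 0)
b4 →I1  (prefer integral on I1)
b5 →J2  (C1 outputs effort q/C1)
b2 →J3  (0-jn J2 has e-setter on 5)
b3 →R1  (J3: last free bond brings flow in)

β0 |GY1
β1 |GY1
β2 |J3
β3 |R1
β4 |I1
β5 |J2
β6 |J1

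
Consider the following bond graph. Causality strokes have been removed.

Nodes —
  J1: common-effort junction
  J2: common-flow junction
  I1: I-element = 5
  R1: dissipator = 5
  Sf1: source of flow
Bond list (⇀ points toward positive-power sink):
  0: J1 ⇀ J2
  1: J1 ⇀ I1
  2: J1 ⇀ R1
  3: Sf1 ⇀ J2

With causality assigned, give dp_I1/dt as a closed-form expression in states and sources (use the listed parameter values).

#3 stroke at Sf1  (source Sf1 imposes f)
#0 stroke at J2  (common-f at J2 fixed by 3)
#1 stroke at I1  (I1 outputs flow p/I1)
#2 stroke at J1  (closing 0-jn rule on J1)

dp_I1/dt = -5*F_Sf1 - p_I1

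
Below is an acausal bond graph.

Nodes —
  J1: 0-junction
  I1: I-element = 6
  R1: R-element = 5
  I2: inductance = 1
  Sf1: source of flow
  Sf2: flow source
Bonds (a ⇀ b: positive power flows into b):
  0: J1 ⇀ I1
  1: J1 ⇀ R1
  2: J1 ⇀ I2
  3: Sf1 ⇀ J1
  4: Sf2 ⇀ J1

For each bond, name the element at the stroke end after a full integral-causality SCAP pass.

#3 stroke at Sf1  (Sf1 fixes flow; stroke at Sf1)
#4 stroke at Sf2  (Sf2 fixes flow; stroke at Sf2)
#0 stroke at I1  (I1 integral (f out))
#2 stroke at I2  (I2 integral (f out))
#1 stroke at J1  (J1: last free bond brings effort in)

β0 →I1
β1 →J1
β2 →I2
β3 →Sf1
β4 →Sf2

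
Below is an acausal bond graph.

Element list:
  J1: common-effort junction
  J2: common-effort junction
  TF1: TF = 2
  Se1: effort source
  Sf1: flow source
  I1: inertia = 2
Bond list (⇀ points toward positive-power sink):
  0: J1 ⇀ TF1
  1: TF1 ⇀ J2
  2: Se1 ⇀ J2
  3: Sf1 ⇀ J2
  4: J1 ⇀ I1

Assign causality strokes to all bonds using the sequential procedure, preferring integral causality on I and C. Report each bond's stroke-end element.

b0 stroke at J1
b1 stroke at TF1
b2 stroke at J2
b3 stroke at Sf1
b4 stroke at I1

b2 →J2  (Se1 fixes effort; stroke away)
b3 →Sf1  (Sf1 fixes flow; stroke at Sf1)
b1 →TF1  (0-jn J2 has e-setter on 2)
b0 →J1  (through TF1, causality passes straight; one stroke at TF1)
b4 →I1  (J1 effort already set via bond 0)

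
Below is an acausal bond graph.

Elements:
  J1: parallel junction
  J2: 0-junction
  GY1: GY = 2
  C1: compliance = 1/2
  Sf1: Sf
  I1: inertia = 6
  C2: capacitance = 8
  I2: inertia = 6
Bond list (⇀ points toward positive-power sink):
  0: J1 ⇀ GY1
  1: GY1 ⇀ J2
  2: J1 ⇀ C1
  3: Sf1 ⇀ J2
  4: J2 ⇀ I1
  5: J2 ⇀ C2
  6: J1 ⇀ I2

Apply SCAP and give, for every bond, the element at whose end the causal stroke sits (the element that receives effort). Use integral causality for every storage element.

bond 0 stroke→GY1
bond 1 stroke→GY1
bond 2 stroke→J1
bond 3 stroke→Sf1
bond 4 stroke→I1
bond 5 stroke→J2
bond 6 stroke→I2

#3 stroke→Sf1  (source Sf1 imposes f)
#2 stroke→J1  (C1: C, integral causality)
#0 stroke→GY1  (J1: bond 2 brought effort, rest push out)
#6 stroke→I2  (J1: bond 2 brought effort, rest push out)
#1 stroke→GY1  (GY1 both-in/both-out from 0)
#4 stroke→I1  (I1 outputs flow p/I1)
#5 stroke→J2  (closing 0-jn rule on J2)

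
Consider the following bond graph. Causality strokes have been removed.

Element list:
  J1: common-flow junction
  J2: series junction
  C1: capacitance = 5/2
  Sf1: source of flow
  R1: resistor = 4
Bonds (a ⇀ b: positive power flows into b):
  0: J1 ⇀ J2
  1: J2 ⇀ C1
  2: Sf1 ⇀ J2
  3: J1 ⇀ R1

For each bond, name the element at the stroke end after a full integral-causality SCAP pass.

b2 stroke at Sf1  (Sf1: flow source, stroke at near end)
b0 stroke at J2  (J2 flow already set via bond 2)
b1 stroke at J2  (common-f at J2 fixed by 2)
b3 stroke at J1  (J1 flow already set via bond 0)

bond 0 →J2
bond 1 →J2
bond 2 →Sf1
bond 3 →J1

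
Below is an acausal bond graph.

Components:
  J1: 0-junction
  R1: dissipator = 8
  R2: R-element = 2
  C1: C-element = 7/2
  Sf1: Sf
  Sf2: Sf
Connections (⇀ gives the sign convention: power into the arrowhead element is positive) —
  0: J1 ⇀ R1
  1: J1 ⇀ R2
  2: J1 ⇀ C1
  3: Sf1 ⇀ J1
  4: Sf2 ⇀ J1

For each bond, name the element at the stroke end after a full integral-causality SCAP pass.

bond 0 |R1
bond 1 |R2
bond 2 |J1
bond 3 |Sf1
bond 4 |Sf2

β3 stroke→Sf1  (Sf1: flow source, stroke at near end)
β4 stroke→Sf2  (Sf2 (Sf) sets flow on bond)
β2 stroke→J1  (C1 outputs effort q/C1)
β0 stroke→R1  (common-e at J1 fixed by 2)
β1 stroke→R2  (0-jn J1 has e-setter on 2)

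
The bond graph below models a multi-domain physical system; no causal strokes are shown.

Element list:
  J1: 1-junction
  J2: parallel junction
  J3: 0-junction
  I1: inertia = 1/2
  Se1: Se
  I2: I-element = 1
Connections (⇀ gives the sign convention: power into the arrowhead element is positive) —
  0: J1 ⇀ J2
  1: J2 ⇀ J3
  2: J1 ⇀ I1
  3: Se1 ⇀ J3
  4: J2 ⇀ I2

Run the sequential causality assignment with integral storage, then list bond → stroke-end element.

bond 3 →J3  (Se1 (Se) sets effort on bond)
bond 1 →J2  (J3 effort already set via bond 3)
bond 0 →J1  (0-jn J2 has e-setter on 1)
bond 4 →I2  (0-jn J2 has e-setter on 1)
bond 2 →I1  (closing 1-jn rule on J1)

#0 |J1
#1 |J2
#2 |I1
#3 |J3
#4 |I2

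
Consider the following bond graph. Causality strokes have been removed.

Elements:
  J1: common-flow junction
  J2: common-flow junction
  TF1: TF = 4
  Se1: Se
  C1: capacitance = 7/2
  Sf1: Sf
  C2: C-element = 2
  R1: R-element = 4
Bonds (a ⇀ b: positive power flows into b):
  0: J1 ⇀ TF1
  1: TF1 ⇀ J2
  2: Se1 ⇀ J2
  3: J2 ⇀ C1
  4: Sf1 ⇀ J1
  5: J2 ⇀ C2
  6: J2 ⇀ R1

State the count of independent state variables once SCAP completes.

2  (C1, C2 all integral)

bond 2 stroke→J2  (Se1 (Se) sets effort on bond)
bond 4 stroke→Sf1  (Sf1 fixes flow; stroke at Sf1)
bond 0 stroke→J1  (J1: bond 4 brought flow, rest push out)
bond 1 stroke→TF1  (TF1: transformer flips bond 0)
bond 3 stroke→J2  (common-f at J2 fixed by 1)
bond 5 stroke→J2  (J2: bond 1 brought flow, rest push out)
bond 6 stroke→J2  (J2: bond 1 brought flow, rest push out)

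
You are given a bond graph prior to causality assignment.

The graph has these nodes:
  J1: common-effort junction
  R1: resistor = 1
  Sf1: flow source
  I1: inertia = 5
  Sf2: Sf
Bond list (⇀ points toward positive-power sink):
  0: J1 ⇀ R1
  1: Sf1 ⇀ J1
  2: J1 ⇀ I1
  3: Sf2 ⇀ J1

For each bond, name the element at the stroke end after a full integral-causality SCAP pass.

β1 stroke→Sf1  (Sf1 fixes flow; stroke at Sf1)
β3 stroke→Sf2  (Sf2: flow source, stroke at near end)
β2 stroke→I1  (I1 integral (f out))
β0 stroke→J1  (only one effort-in slot at J1)

bond 0 stroke at J1
bond 1 stroke at Sf1
bond 2 stroke at I1
bond 3 stroke at Sf2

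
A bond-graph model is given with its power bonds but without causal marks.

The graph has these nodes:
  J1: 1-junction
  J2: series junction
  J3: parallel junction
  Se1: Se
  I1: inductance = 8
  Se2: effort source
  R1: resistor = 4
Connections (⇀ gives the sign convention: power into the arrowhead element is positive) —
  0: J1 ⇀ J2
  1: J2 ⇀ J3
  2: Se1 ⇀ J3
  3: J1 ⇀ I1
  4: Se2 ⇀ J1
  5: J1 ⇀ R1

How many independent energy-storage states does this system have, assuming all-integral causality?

1  (I1 all integral)

bond 2 stroke→J3  (Se1 (Se) sets effort on bond)
bond 4 stroke→J1  (Se2 fixes effort; stroke away)
bond 1 stroke→J2  (J3 effort already set via bond 2)
bond 0 stroke→J1  (closing 1-jn rule on J2)
bond 3 stroke→I1  (I1 integral (f out))
bond 5 stroke→J1  (J1 flow already set via bond 3)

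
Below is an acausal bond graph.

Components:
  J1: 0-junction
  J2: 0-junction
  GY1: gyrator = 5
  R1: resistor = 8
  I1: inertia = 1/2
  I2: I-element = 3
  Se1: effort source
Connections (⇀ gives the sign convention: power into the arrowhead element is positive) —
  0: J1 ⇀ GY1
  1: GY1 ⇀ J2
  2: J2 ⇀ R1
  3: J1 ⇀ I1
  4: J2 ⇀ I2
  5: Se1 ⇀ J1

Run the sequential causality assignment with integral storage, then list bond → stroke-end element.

#0 →GY1
#1 →GY1
#2 →J2
#3 →I1
#4 →I2
#5 →J1

bond 5 stroke→J1  (Se1: effort source, stroke at far end)
bond 0 stroke→GY1  (J1: bond 5 brought effort, rest push out)
bond 3 stroke→I1  (common-e at J1 fixed by 5)
bond 1 stroke→GY1  (through GY1, causality inverts; strokes same side of GY1)
bond 4 stroke→I2  (prefer integral on I2)
bond 2 stroke→J2  (J2: last free bond brings effort in)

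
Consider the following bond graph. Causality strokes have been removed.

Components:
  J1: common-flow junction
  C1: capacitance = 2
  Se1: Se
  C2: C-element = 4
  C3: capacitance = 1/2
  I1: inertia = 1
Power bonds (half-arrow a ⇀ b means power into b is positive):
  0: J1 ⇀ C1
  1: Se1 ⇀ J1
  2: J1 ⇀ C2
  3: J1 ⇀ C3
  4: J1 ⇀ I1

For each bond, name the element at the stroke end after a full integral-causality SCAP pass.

#0 stroke at J1
#1 stroke at J1
#2 stroke at J1
#3 stroke at J1
#4 stroke at I1

β1 stroke→J1  (source Se1 imposes e)
β0 stroke→J1  (prefer integral on C1)
β2 stroke→J1  (C2: C, integral causality)
β3 stroke→J1  (C3 integral (e out))
β4 stroke→I1  (J1: last free bond brings flow in)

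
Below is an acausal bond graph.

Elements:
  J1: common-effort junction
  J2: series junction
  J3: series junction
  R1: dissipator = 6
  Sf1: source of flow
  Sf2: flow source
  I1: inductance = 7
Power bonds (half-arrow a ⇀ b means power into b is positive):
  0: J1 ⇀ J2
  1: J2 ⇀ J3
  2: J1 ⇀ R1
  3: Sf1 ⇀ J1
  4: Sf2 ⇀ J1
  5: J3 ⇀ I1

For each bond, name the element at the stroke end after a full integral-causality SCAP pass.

β3 →Sf1  (source Sf1 imposes f)
β4 →Sf2  (Sf2: flow source, stroke at near end)
β5 →I1  (I1 outputs flow p/I1)
β1 →J3  (1-jn J3 has f-setter on 5)
β0 →J2  (J2: bond 1 brought flow, rest push out)
β2 →J1  (J1: last free bond brings effort in)

b0 stroke at J2
b1 stroke at J3
b2 stroke at J1
b3 stroke at Sf1
b4 stroke at Sf2
b5 stroke at I1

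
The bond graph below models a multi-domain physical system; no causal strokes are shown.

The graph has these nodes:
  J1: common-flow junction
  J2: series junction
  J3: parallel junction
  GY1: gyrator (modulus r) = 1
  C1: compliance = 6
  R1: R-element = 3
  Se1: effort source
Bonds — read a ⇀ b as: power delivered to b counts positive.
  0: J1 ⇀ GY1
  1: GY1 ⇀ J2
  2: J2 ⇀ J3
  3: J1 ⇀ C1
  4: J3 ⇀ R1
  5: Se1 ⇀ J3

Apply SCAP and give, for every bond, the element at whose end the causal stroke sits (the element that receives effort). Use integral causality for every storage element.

b0 |GY1
b1 |GY1
b2 |J2
b3 |J1
b4 |R1
b5 |J3

β5 |J3  (Se1 (Se) sets effort on bond)
β2 |J2  (J3: bond 5 brought effort, rest push out)
β4 |R1  (J3: bond 5 brought effort, rest push out)
β1 |GY1  (only one flow-in slot at J2)
β0 |GY1  (GY1 both-in/both-out from 1)
β3 |J1  (J1: bond 0 brought flow, rest push out)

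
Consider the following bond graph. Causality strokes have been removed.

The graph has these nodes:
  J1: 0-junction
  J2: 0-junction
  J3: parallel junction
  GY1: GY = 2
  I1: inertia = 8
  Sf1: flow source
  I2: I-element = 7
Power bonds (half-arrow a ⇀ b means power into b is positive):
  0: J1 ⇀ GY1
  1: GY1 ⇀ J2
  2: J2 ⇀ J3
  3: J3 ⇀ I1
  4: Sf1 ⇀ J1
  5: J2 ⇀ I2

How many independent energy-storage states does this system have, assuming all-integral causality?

bond 4 →Sf1  (source Sf1 imposes f)
bond 0 →J1  (J1: last free bond brings effort in)
bond 1 →J2  (through GY1, causality inverts; strokes same side of GY1)
bond 2 →J3  (J2: bond 1 brought effort, rest push out)
bond 5 →I2  (0-jn J2 has e-setter on 1)
bond 3 →I1  (common-e at J3 fixed by 2)

2  (I1, I2 all integral)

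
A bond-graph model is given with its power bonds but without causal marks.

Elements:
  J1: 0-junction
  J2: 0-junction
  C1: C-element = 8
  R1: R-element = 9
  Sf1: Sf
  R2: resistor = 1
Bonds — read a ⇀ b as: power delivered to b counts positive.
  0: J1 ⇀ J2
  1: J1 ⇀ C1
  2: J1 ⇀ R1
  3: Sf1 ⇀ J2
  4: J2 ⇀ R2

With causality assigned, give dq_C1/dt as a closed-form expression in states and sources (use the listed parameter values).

dq_C1/dt = F_Sf1 - 5*q_C1/36

β3 →Sf1  (Sf1 (Sf) sets flow on bond)
β1 →J1  (prefer integral on C1)
β0 →J2  (J1 effort already set via bond 1)
β2 →R1  (common-e at J1 fixed by 1)
β4 →R2  (0-jn J2 has e-setter on 0)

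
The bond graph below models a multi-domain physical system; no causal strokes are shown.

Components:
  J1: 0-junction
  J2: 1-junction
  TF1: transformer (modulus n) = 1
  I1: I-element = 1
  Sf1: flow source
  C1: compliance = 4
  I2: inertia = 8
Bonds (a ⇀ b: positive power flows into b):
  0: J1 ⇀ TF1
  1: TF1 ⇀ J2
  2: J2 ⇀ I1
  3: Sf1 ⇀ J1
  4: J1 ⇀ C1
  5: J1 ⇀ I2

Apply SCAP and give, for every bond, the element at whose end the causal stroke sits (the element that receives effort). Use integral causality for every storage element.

b0 stroke→TF1
b1 stroke→J2
b2 stroke→I1
b3 stroke→Sf1
b4 stroke→J1
b5 stroke→I2

b3 stroke at Sf1  (source Sf1 imposes f)
b2 stroke at I1  (I1 outputs flow p/I1)
b1 stroke at J2  (common-f at J2 fixed by 2)
b0 stroke at TF1  (TF1: transformer flips bond 1)
b4 stroke at J1  (C1: C, integral causality)
b5 stroke at I2  (J1 effort already set via bond 4)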